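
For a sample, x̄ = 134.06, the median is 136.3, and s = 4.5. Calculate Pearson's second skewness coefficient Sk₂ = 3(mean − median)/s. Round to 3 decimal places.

-1.493

Sk₂ = 3(134.06 − 136.3) / 4.5 = 3 × -2.2400 / 4.5
    = -6.7200 / 4.5 ≈ -1.493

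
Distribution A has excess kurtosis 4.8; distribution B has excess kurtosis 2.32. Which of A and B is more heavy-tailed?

Higher excess kurtosis ⇒ heavier tails relative to the normal distribution.
4.8 vs 2.32: the larger is 4.8, so A has heavier tails.

A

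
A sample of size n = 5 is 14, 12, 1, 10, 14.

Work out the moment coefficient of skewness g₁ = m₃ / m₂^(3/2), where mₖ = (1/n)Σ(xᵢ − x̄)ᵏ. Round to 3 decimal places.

x̄ = (14 + 12 + 1 + 10 + 14) / 5 = 10.2000
deviations (xᵢ − x̄): 3.8000, 1.8000, -9.2000, -0.2000, 3.8000
Σ(xᵢ − x̄)² = 116.8000 ⇒ m₂ = 116.8000/5 = 23.36000
Σ(xᵢ − x̄)³ = -663.1200 ⇒ m₃ = -663.1200/5 = -132.62400
m₂^(3/2) = 23.36000^(1.5) = 112.90398
g₁ = m₃ / m₂^(3/2) = -132.62400 / 112.90398 ≈ -1.175

-1.175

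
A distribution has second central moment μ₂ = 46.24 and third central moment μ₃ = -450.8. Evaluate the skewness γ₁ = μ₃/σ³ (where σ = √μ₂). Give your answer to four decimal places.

σ = √μ₂ = √46.24 = 6.80000
σ³ = μ₂^(3/2) = 314.43200
γ₁ = μ₃/σ³ = -450.8 / 314.43200 ≈ -1.4337

-1.4337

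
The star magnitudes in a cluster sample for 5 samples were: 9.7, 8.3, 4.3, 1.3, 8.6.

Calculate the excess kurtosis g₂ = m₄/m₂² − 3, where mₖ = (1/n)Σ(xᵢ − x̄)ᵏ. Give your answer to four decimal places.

-1.2514

x̄ = 6.4400
Σ(xᵢ − x̄)² = 49.7520 ⇒ m₂ = 9.95040
Σ(xᵢ − x̄)⁴ = 865.6505 ⇒ m₄ = 173.13011
m₂² = 99.01046
g₂ = m₄/m₂² − 3 = 1.74860 − 3 ≈ -1.2514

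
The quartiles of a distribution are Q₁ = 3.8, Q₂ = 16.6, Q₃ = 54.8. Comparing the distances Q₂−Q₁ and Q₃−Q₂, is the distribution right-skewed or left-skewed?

right-skewed

Q₂ − Q₁ = 12.8;  Q₃ − Q₂ = 38.2
Q₃ − Q₂ > Q₂ − Q₁ ⇒ the upper half is more spread out ⇒ right-skewed.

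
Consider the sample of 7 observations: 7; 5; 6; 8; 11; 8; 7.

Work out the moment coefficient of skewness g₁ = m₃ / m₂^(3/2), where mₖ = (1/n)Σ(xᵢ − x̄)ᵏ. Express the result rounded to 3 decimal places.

0.746

x̄ = (7 + 5 + 6 + 8 + 11 + 8 + 7) / 7 = 7.4286
deviations (xᵢ − x̄): -0.4286, -2.4286, -1.4286, 0.5714, 3.5714, 0.5714, -0.4286
Σ(xᵢ − x̄)² = 21.7143 ⇒ m₂ = 21.7143/7 = 3.10204
Σ(xᵢ − x̄)³ = 28.5306 ⇒ m₃ = 28.5306/7 = 4.07580
m₂^(3/2) = 3.10204^(1.5) = 5.46350
g₁ = m₃ / m₂^(3/2) = 4.07580 / 5.46350 ≈ 0.746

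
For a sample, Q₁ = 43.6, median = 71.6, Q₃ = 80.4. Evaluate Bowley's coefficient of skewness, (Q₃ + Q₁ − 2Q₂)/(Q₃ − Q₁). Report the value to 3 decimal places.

-0.522

numerator: Q₃ + Q₁ − 2Q₂ = 80.4 + 43.6 − 2×71.6 = -19.2000
denominator: Q₃ − Q₁ = 80.4 − 43.6 = 36.8000
Bowley skewness = -19.2000 / 36.8000 ≈ -0.522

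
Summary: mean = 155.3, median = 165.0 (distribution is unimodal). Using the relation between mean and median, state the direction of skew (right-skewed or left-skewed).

left-skewed

mean − median = 155.3 − 165.0 = -9.7
mean < median ⇒ the longer tail is on the left ⇒ left-skewed (negatively skewed).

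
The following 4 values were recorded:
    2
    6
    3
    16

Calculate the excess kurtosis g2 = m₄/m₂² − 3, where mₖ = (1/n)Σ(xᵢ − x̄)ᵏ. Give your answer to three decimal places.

-0.869

x̄ = 6.7500
Σ(xᵢ − x̄)² = 122.7500 ⇒ m₂ = 30.68750
Σ(xᵢ − x̄)⁴ = 8028.0781 ⇒ m₄ = 2007.01953
m₂² = 941.72266
g2 = m₄/m₂² − 3 = 2.13122 − 3 ≈ -0.869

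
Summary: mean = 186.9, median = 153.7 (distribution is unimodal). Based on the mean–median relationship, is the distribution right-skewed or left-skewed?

right-skewed

mean − median = 186.9 − 153.7 = 33.2
mean > median ⇒ the longer tail is on the right ⇒ right-skewed (positively skewed).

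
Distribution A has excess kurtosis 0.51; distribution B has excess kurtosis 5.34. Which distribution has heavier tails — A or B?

B

Higher excess kurtosis ⇒ heavier tails relative to the normal distribution.
0.51 vs 5.34: the larger is 5.34, so B has heavier tails.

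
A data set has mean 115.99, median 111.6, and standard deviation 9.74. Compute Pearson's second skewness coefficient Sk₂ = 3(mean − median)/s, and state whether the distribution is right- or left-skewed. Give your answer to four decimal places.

1.3522, right-skewed

Sk₂ = 3(115.99 − 111.6) / 9.74 = 3 × 4.3900 / 9.74
    = 13.1700 / 9.74 ≈ 1.3522
Sk₂ > 0 ⇒ mean > median ⇒ right-skewed (positive skew).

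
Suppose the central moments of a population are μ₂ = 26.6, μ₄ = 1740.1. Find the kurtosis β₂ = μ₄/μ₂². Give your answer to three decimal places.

μ₂² = 26.6² = 707.56000
μ₄/μ₂² = 1740.1 / 707.56000 = 2.45930
β₂ ≈ 2.459

2.459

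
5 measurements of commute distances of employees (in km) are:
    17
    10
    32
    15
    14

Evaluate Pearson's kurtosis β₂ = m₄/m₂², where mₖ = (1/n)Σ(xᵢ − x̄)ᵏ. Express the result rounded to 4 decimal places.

2.8614

x̄ = 17.6000
Σ(xᵢ − x̄)² = 285.2000 ⇒ m₂ = 57.04000
Σ(xᵢ − x̄)⁴ = 46548.1760 ⇒ m₄ = 9309.63520
m₂² = 3253.56160
β₂ = m₄/m₂² = 9309.63520 / 3253.56160 ≈ 2.8614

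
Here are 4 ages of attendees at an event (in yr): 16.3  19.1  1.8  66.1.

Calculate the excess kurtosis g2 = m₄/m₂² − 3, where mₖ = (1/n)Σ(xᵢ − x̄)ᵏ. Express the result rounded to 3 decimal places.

-0.818

x̄ = 25.8250
Σ(xᵢ − x̄)² = 2335.2275 ⇒ m₂ = 583.80687
Σ(xᵢ − x̄)⁴ = 2974566.3909 ⇒ m₄ = 743641.59773
m₂² = 340830.46730
g2 = m₄/m₂² − 3 = 2.18185 − 3 ≈ -0.818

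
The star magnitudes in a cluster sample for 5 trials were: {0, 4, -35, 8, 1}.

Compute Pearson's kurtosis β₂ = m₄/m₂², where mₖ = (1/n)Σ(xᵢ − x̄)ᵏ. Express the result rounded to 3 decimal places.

3.100

x̄ = -4.4000
Σ(xᵢ − x̄)² = 1209.2000 ⇒ m₂ = 241.84000
Σ(xᵢ − x̄)⁴ = 906616.0160 ⇒ m₄ = 181323.20320
m₂² = 58486.58560
β₂ = m₄/m₂² = 181323.20320 / 58486.58560 ≈ 3.100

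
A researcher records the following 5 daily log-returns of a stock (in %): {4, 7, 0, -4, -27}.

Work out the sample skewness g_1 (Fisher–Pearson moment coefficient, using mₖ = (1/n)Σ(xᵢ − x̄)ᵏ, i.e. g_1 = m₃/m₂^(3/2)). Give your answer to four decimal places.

-1.1632

x̄ = (4 + 7 + 0 - 4 - 27) / 5 = -4.0000
deviations (xᵢ − x̄): 8.0000, 11.0000, 4.0000, 0.0000, -23.0000
Σ(xᵢ − x̄)² = 730.0000 ⇒ m₂ = 730.0000/5 = 146.00000
Σ(xᵢ − x̄)³ = -10260.0000 ⇒ m₃ = -10260.0000/5 = -2052.00000
m₂^(3/2) = 146.00000^(1.5) = 1764.12471
g_1 = m₃ / m₂^(3/2) = -2052.00000 / 1764.12471 ≈ -1.1632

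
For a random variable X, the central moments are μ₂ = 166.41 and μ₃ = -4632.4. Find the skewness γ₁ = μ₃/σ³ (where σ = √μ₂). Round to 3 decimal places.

-2.158

σ = √μ₂ = √166.41 = 12.90000
σ³ = μ₂^(3/2) = 2146.68900
γ₁ = μ₃/σ³ = -4632.4 / 2146.68900 ≈ -2.158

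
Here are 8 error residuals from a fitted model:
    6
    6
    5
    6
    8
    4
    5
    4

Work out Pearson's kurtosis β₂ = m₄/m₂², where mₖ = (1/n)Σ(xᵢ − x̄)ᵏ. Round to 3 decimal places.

x̄ = 5.5000
Σ(xᵢ − x̄)² = 12.0000 ⇒ m₂ = 1.50000
Σ(xᵢ − x̄)⁴ = 49.5000 ⇒ m₄ = 6.18750
m₂² = 2.25000
β₂ = m₄/m₂² = 6.18750 / 2.25000 ≈ 2.750

2.750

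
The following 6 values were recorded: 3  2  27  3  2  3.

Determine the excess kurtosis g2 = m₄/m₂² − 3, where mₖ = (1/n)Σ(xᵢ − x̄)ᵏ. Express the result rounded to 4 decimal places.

1.1827

x̄ = 6.6667
Σ(xᵢ − x̄)² = 497.3333 ⇒ m₂ = 82.88889
Σ(xᵢ − x̄)⁴ = 172427.1111 ⇒ m₄ = 28737.85185
m₂² = 6870.56790
g2 = m₄/m₂² − 3 = 4.18275 − 3 ≈ 1.1827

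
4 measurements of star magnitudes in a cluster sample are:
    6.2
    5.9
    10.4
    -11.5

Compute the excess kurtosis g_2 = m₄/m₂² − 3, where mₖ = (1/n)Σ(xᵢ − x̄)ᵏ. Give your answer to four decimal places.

-0.7640

x̄ = 2.7500
Σ(xᵢ − x̄)² = 283.4100 ⇒ m₂ = 70.85250
Σ(xᵢ − x̄)⁴ = 44899.3874 ⇒ m₄ = 11224.84686
m₂² = 5020.07676
g_2 = m₄/m₂² − 3 = 2.23599 − 3 ≈ -0.7640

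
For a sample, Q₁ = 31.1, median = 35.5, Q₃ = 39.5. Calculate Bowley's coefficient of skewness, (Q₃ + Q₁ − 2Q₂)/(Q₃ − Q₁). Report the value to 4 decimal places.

numerator: Q₃ + Q₁ − 2Q₂ = 39.5 + 31.1 − 2×35.5 = -0.4000
denominator: Q₃ − Q₁ = 39.5 − 31.1 = 8.4000
Bowley skewness = -0.4000 / 8.4000 ≈ -0.0476

-0.0476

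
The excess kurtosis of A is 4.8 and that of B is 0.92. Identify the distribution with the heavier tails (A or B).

A

Higher excess kurtosis ⇒ heavier tails relative to the normal distribution.
4.8 vs 0.92: the larger is 4.8, so A has heavier tails.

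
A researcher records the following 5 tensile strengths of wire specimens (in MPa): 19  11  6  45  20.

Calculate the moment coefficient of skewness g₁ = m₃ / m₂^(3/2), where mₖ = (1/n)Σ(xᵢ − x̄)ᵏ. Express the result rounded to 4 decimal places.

0.9570

x̄ = (19 + 11 + 6 + 45 + 20) / 5 = 20.2000
deviations (xᵢ − x̄): -1.2000, -9.2000, -14.2000, 24.8000, -0.2000
Σ(xᵢ − x̄)² = 902.8000 ⇒ m₂ = 902.8000/5 = 180.56000
Σ(xᵢ − x̄)³ = 11609.2800 ⇒ m₃ = 11609.2800/5 = 2321.85600
m₂^(3/2) = 180.56000^(1.5) = 2426.23196
g₁ = m₃ / m₂^(3/2) = 2321.85600 / 2426.23196 ≈ 0.9570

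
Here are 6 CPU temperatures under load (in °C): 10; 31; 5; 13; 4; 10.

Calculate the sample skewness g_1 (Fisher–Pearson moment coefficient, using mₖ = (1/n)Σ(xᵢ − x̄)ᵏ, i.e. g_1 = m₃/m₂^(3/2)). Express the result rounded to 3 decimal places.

x̄ = (10 + 31 + 5 + 13 + 4 + 10) / 6 = 12.1667
deviations (xᵢ − x̄): -2.1667, 18.8333, -7.1667, 0.8333, -8.1667, -2.1667
Σ(xᵢ − x̄)² = 482.8333 ⇒ m₂ = 482.8333/6 = 80.47222
Σ(xᵢ − x̄)³ = 5747.5556 ⇒ m₃ = 5747.5556/6 = 957.92593
m₂^(3/2) = 80.47222^(1.5) = 721.88662
g_1 = m₃ / m₂^(3/2) = 957.92593 / 721.88662 ≈ 1.327

1.327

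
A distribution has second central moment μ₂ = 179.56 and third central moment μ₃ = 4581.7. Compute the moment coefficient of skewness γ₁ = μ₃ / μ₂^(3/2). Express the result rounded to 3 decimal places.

1.904

σ = √μ₂ = √179.56 = 13.40000
σ³ = μ₂^(3/2) = 2406.10400
γ₁ = μ₃/σ³ = 4581.7 / 2406.10400 ≈ 1.904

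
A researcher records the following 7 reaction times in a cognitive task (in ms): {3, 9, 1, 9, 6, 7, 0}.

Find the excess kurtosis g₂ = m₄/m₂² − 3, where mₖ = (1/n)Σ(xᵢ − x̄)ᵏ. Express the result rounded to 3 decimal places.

-1.515

x̄ = 5.0000
Σ(xᵢ − x̄)² = 82.0000 ⇒ m₂ = 11.71429
Σ(xᵢ − x̄)⁴ = 1426.0000 ⇒ m₄ = 203.71429
m₂² = 137.22449
g₂ = m₄/m₂² − 3 = 1.48453 − 3 ≈ -1.515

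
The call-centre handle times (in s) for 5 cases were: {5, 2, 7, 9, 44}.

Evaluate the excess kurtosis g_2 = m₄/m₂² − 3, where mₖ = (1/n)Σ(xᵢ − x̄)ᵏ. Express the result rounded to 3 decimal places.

0.142

x̄ = 13.4000
Σ(xᵢ − x̄)² = 1197.2000 ⇒ m₂ = 239.44000
Σ(xᵢ − x̄)⁴ = 900690.8960 ⇒ m₄ = 180138.17920
m₂² = 57331.51360
g_2 = m₄/m₂² − 3 = 3.14204 − 3 ≈ 0.142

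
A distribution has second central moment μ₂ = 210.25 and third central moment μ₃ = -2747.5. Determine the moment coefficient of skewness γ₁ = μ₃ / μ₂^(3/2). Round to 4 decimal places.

σ = √μ₂ = √210.25 = 14.50000
σ³ = μ₂^(3/2) = 3048.62500
γ₁ = μ₃/σ³ = -2747.5 / 3048.62500 ≈ -0.9012

-0.9012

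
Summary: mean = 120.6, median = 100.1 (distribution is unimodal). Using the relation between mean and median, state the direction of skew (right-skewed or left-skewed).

right-skewed

mean − median = 120.6 − 100.1 = 20.5
mean > median ⇒ the longer tail is on the right ⇒ right-skewed (positively skewed).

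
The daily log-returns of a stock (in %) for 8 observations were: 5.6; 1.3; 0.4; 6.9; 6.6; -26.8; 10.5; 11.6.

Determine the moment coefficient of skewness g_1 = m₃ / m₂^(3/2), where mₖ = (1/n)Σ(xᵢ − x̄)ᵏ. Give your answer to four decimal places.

x̄ = (5.6 + 1.3 + 0.4 + 6.9 + 6.6 - 26.8 + 10.5 + 11.6) / 8 = 2.0125
deviations (xᵢ − x̄): 3.5875, -0.7125, -1.6125, 4.8875, 4.5875, -28.8125, 8.4875, 9.5875
Σ(xᵢ − x̄)² = 1055.0288 ⇒ m₂ = 1055.0288/8 = 131.87859
Σ(xᵢ − x̄)³ = -22171.3726 ⇒ m₃ = -22171.3726/8 = -2771.42157
m₂^(3/2) = 131.87859^(1.5) = 1514.47274
g_1 = m₃ / m₂^(3/2) = -2771.42157 / 1514.47274 ≈ -1.8300

-1.8300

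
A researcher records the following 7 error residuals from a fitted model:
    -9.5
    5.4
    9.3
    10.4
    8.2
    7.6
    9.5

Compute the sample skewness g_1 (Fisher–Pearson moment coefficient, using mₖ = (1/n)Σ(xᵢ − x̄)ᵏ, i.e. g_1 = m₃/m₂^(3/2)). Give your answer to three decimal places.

x̄ = (-9.5 + 5.4 + 9.3 + 10.4 + 8.2 + 7.6 + 9.5) / 7 = 5.8429
deviations (xᵢ − x̄): -15.3429, -0.4429, 3.4571, 4.5571, 2.3571, 1.7571, 3.6571
Σ(xᵢ − x̄)² = 290.3371 ⇒ m₂ = 290.3371/7 = 41.47673
Σ(xᵢ − x̄)³ = -3408.4506 ⇒ m₃ = -3408.4506/7 = -486.92152
m₂^(3/2) = 41.47673^(1.5) = 267.12027
g_1 = m₃ / m₂^(3/2) = -486.92152 / 267.12027 ≈ -1.823

-1.823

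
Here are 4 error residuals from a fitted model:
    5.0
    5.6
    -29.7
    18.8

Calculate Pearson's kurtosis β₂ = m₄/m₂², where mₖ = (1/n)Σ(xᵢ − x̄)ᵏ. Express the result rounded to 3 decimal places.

2.154

x̄ = -0.0750
Σ(xᵢ − x̄)² = 1291.8675 ⇒ m₂ = 322.96688
Σ(xᵢ − x̄)⁴ = 898878.8167 ⇒ m₄ = 224719.70418
m₂² = 104307.60235
β₂ = m₄/m₂² = 224719.70418 / 104307.60235 ≈ 2.154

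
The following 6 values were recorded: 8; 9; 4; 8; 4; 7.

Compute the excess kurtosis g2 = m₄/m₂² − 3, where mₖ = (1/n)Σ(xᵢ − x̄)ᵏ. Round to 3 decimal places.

x̄ = 6.6667
Σ(xᵢ − x̄)² = 23.3333 ⇒ m₂ = 3.88889
Σ(xᵢ − x̄)⁴ = 137.1111 ⇒ m₄ = 22.85185
m₂² = 15.12346
g2 = m₄/m₂² − 3 = 1.51102 − 3 ≈ -1.489

-1.489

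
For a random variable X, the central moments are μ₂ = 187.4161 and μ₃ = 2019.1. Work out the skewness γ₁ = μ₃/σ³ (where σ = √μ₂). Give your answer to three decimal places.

0.787

σ = √μ₂ = √187.4161 = 13.69000
σ³ = μ₂^(3/2) = 2565.72641
γ₁ = μ₃/σ³ = 2019.1 / 2565.72641 ≈ 0.787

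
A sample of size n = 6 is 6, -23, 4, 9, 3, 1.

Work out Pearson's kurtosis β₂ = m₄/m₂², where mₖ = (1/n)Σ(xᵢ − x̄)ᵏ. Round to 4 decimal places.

3.8270

x̄ = 0.0000
Σ(xᵢ − x̄)² = 672.0000 ⇒ m₂ = 112.00000
Σ(xᵢ − x̄)⁴ = 288036.0000 ⇒ m₄ = 48006.00000
m₂² = 12544.00000
β₂ = m₄/m₂² = 48006.00000 / 12544.00000 ≈ 3.8270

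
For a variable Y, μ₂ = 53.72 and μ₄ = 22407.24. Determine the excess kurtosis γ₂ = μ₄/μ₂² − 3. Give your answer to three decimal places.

4.765

μ₂² = 53.72² = 2885.83840
μ₄/μ₂² = 22407.24 / 2885.83840 = 7.76455
γ₂ = 7.76455 − 3 ≈ 4.765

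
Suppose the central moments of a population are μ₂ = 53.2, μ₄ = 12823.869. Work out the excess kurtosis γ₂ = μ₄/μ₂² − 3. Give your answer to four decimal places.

1.5310

μ₂² = 53.2² = 2830.24000
μ₄/μ₂² = 12823.869 / 2830.24000 = 4.53102
γ₂ = 4.53102 − 3 ≈ 1.5310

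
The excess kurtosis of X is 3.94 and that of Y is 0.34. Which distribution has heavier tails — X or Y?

Higher excess kurtosis ⇒ heavier tails relative to the normal distribution.
3.94 vs 0.34: the larger is 3.94, so X has heavier tails.

X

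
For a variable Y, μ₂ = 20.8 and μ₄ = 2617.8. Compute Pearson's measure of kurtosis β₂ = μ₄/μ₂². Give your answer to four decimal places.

6.0508

μ₂² = 20.8² = 432.64000
μ₄/μ₂² = 2617.8 / 432.64000 = 6.05076
β₂ ≈ 6.0508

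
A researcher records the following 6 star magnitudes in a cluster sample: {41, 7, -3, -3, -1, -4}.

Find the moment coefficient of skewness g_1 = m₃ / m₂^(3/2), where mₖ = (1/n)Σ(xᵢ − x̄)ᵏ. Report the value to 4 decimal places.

x̄ = (41 + 7 - 3 - 3 - 1 - 4) / 6 = 6.1667
deviations (xᵢ − x̄): 34.8333, 0.8333, -9.1667, -9.1667, -7.1667, -10.1667
Σ(xᵢ − x̄)² = 1536.8333 ⇒ m₂ = 1536.8333/6 = 256.13889
Σ(xᵢ − x̄)³ = 39306.5556 ⇒ m₃ = 39306.5556/6 = 6551.09259
m₂^(3/2) = 256.13889^(1.5) = 4099.33379
g_1 = m₃ / m₂^(3/2) = 6551.09259 / 4099.33379 ≈ 1.5981

1.5981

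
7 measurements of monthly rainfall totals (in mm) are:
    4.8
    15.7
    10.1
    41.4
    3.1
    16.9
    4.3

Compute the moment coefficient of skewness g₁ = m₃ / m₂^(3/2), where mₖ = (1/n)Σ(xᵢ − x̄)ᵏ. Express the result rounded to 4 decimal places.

1.3776

x̄ = (4.8 + 15.7 + 10.1 + 41.4 + 3.1 + 16.9 + 4.3) / 7 = 13.7571
deviations (xᵢ − x̄): -8.9571, 1.9429, -3.6571, 27.6429, -10.6571, 3.1429, -9.4571
Σ(xᵢ − x̄)² = 1074.3971 ⇒ m₂ = 1074.3971/7 = 153.48531
Σ(xᵢ − x̄)³ = 18337.2923 ⇒ m₃ = 18337.2923/7 = 2619.61319
m₂^(3/2) = 153.48531^(1.5) = 1901.51698
g₁ = m₃ / m₂^(3/2) = 2619.61319 / 1901.51698 ≈ 1.3776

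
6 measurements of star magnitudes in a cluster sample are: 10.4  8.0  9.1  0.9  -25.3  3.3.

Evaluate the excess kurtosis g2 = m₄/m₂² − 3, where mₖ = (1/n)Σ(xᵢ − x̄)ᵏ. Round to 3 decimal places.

x̄ = 1.0667
Σ(xᵢ − x̄)² = 899.9333 ⇒ m₂ = 149.98889
Σ(xᵢ − x̄)⁴ = 497393.3355 ⇒ m₄ = 82898.88925
m₂² = 22496.66679
g2 = m₄/m₂² − 3 = 3.68494 − 3 ≈ 0.685

0.685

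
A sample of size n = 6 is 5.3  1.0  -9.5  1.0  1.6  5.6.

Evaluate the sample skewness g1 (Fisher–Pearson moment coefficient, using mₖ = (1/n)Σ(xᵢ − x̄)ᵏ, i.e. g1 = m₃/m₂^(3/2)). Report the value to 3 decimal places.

x̄ = (5.3 + 1.0 - 9.5 + 1.0 + 1.6 + 5.6) / 6 = 0.8333
deviations (xᵢ − x̄): 4.4667, 0.1667, -10.3333, 0.1667, 0.7667, 4.7667
Σ(xᵢ − x̄)² = 150.0933 ⇒ m₂ = 150.0933/6 = 25.01556
Σ(xᵢ − x̄)³ = -905.4916 ⇒ m₃ = -905.4916/6 = -150.91526
m₂^(3/2) = 25.01556^(1.5) = 125.11668
g1 = m₃ / m₂^(3/2) = -150.91526 / 125.11668 ≈ -1.206

-1.206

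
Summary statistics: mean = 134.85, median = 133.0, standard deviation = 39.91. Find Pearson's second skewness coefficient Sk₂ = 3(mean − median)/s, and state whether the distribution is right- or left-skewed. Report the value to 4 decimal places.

0.1391, right-skewed

Sk₂ = 3(134.85 − 133.0) / 39.91 = 3 × 1.8500 / 39.91
    = 5.5500 / 39.91 ≈ 0.1391
Sk₂ > 0 ⇒ mean > median ⇒ right-skewed (positive skew).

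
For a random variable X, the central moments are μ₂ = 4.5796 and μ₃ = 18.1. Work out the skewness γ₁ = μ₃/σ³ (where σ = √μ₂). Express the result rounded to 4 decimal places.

1.8469

σ = √μ₂ = √4.5796 = 2.14000
σ³ = μ₂^(3/2) = 9.80034
γ₁ = μ₃/σ³ = 18.1 / 9.80034 ≈ 1.8469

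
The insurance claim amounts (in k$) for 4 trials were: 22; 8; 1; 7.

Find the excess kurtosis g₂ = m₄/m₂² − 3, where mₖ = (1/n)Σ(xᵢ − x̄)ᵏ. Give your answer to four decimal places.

x̄ = 9.5000
Σ(xᵢ − x̄)² = 237.0000 ⇒ m₂ = 59.25000
Σ(xᵢ − x̄)⁴ = 29678.2500 ⇒ m₄ = 7419.56250
m₂² = 3510.56250
g₂ = m₄/m₂² − 3 = 2.11350 − 3 ≈ -0.8865

-0.8865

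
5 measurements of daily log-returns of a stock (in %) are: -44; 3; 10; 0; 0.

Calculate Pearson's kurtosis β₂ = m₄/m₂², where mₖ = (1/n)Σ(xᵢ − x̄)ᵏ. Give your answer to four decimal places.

3.0886

x̄ = -6.2000
Σ(xᵢ − x̄)² = 1852.8000 ⇒ m₂ = 370.56000
Σ(xᵢ − x̄)⁴ = 2120577.6960 ⇒ m₄ = 424115.53920
m₂² = 137314.71360
β₂ = m₄/m₂² = 424115.53920 / 137314.71360 ≈ 3.0886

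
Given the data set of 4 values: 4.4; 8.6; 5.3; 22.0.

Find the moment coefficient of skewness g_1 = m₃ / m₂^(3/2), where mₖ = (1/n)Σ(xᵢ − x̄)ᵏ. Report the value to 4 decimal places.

x̄ = (4.4 + 8.6 + 5.3 + 22.0) / 4 = 10.0750
deviations (xᵢ − x̄): -5.6750, -1.4750, -4.7750, 11.9250
Σ(xᵢ − x̄)² = 199.3875 ⇒ m₂ = 199.3875/4 = 49.84688
Σ(xᵢ − x̄)³ = 1400.9531 ⇒ m₃ = 1400.9531/4 = 350.23828
m₂^(3/2) = 49.84688^(1.5) = 351.93050
g_1 = m₃ / m₂^(3/2) = 350.23828 / 351.93050 ≈ 0.9952

0.9952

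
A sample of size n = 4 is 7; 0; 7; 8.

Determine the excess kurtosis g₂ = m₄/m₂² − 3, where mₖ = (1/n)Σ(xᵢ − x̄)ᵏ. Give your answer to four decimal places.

x̄ = 5.5000
Σ(xᵢ − x̄)² = 41.0000 ⇒ m₂ = 10.25000
Σ(xᵢ − x̄)⁴ = 964.2500 ⇒ m₄ = 241.06250
m₂² = 105.06250
g₂ = m₄/m₂² − 3 = 2.29447 − 3 ≈ -0.7055

-0.7055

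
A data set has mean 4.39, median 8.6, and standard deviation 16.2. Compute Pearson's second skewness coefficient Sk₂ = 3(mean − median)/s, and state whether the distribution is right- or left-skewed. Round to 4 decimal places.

Sk₂ = 3(4.39 − 8.6) / 16.2 = 3 × -4.2100 / 16.2
    = -12.6300 / 16.2 ≈ -0.7796
Sk₂ < 0 ⇒ mean < median ⇒ left-skewed (negative skew).

-0.7796, left-skewed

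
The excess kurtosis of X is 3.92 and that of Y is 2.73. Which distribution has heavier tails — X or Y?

X

Higher excess kurtosis ⇒ heavier tails relative to the normal distribution.
3.92 vs 2.73: the larger is 3.92, so X has heavier tails.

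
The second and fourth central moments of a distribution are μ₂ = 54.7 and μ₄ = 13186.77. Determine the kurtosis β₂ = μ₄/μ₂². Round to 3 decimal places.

4.407

μ₂² = 54.7² = 2992.09000
μ₄/μ₂² = 13186.77 / 2992.09000 = 4.40721
β₂ ≈ 4.407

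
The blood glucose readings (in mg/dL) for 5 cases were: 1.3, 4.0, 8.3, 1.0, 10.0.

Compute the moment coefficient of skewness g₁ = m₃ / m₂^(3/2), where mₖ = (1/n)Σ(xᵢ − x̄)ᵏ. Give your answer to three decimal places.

x̄ = (1.3 + 4.0 + 8.3 + 1.0 + 10.0) / 5 = 4.9200
deviations (xᵢ − x̄): -3.6200, -0.9200, 3.3800, -3.9200, 5.0800
Σ(xᵢ − x̄)² = 66.5480 ⇒ m₂ = 66.5480/5 = 13.30960
Σ(xᵢ − x̄)³ = 61.2581 ⇒ m₃ = 61.2581/5 = 12.25162
m₂^(3/2) = 13.30960^(1.5) = 48.55651
g₁ = m₃ / m₂^(3/2) = 12.25162 / 48.55651 ≈ 0.252

0.252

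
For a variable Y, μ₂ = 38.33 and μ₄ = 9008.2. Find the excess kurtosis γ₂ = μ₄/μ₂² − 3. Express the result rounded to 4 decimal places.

μ₂² = 38.33² = 1469.18890
μ₄/μ₂² = 9008.2 / 1469.18890 = 6.13141
γ₂ = 6.13141 − 3 ≈ 3.1314

3.1314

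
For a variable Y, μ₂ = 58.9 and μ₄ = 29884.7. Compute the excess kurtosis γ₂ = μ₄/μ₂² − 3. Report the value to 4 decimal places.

5.6143

μ₂² = 58.9² = 3469.21000
μ₄/μ₂² = 29884.7 / 3469.21000 = 8.61427
γ₂ = 8.61427 − 3 ≈ 5.6143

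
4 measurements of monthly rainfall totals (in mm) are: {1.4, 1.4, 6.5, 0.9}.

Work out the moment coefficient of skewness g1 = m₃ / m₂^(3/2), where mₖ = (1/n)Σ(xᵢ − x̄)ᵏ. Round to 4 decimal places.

1.1267

x̄ = (1.4 + 1.4 + 6.5 + 0.9) / 4 = 2.5500
deviations (xᵢ − x̄): -1.1500, -1.1500, 3.9500, -1.6500
Σ(xᵢ − x̄)² = 20.9700 ⇒ m₂ = 20.9700/4 = 5.24250
Σ(xᵢ − x̄)³ = 54.0960 ⇒ m₃ = 54.0960/4 = 13.52400
m₂^(3/2) = 5.24250^(1.5) = 12.00349
g1 = m₃ / m₂^(3/2) = 13.52400 / 12.00349 ≈ 1.1267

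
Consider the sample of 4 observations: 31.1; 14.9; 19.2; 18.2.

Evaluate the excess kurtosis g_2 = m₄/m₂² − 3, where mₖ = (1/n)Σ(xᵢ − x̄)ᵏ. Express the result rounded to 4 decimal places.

x̄ = 20.8500
Σ(xᵢ − x̄)² = 150.2100 ⇒ m₂ = 37.55250
Σ(xᵢ − x̄)⁴ = 12348.1934 ⇒ m₄ = 3087.04836
m₂² = 1410.19026
g_2 = m₄/m₂² − 3 = 2.18910 − 3 ≈ -0.8109

-0.8109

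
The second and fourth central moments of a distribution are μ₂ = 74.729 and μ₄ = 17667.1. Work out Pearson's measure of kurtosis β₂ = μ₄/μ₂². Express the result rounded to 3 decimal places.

3.164

μ₂² = 74.729² = 5584.42344
μ₄/μ₂² = 17667.1 / 5584.42344 = 3.16364
β₂ ≈ 3.164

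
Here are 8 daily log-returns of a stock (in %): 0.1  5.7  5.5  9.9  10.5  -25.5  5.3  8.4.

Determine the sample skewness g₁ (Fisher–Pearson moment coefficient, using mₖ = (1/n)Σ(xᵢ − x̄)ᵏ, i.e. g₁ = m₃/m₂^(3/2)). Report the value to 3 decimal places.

x̄ = (0.1 + 5.7 + 5.5 + 9.9 + 10.5 - 25.5 + 5.3 + 8.4) / 8 = 2.4875
deviations (xᵢ − x̄): -2.3875, 3.2125, 3.0125, 7.4125, 8.0125, -27.9875, 2.8125, 5.9125
Σ(xᵢ − x̄)² = 970.4088 ⇒ m₂ = 970.4088/8 = 121.30109
Σ(xᵢ − x̄)³ = -20725.1107 ⇒ m₃ = -20725.1107/8 = -2590.63883
m₂^(3/2) = 121.30109^(1.5) = 1335.97114
g₁ = m₃ / m₂^(3/2) = -2590.63883 / 1335.97114 ≈ -1.939

-1.939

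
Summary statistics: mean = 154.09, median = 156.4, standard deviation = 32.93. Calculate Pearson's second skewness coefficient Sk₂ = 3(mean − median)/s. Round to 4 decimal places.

Sk₂ = 3(154.09 − 156.4) / 32.93 = 3 × -2.3100 / 32.93
    = -6.9300 / 32.93 ≈ -0.2104

-0.2104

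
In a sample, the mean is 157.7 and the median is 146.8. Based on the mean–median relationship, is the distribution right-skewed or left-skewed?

mean − median = 157.7 − 146.8 = 10.9
mean > median ⇒ the longer tail is on the right ⇒ right-skewed (positively skewed).

right-skewed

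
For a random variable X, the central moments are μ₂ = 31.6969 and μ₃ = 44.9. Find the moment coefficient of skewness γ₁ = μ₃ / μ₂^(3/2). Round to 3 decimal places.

σ = √μ₂ = √31.6969 = 5.63000
σ³ = μ₂^(3/2) = 178.45355
γ₁ = μ₃/σ³ = 44.9 / 178.45355 ≈ 0.252

0.252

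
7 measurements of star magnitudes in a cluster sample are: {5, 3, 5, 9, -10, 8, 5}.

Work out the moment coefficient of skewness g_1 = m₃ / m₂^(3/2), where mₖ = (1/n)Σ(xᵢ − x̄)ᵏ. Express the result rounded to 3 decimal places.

-1.600

x̄ = (5 + 3 + 5 + 9 - 10 + 8 + 5) / 7 = 3.5714
deviations (xᵢ − x̄): 1.4286, -0.5714, 1.4286, 5.4286, -13.5714, 4.4286, 1.4286
Σ(xᵢ − x̄)² = 239.7143 ⇒ m₂ = 239.7143/7 = 34.24490
Σ(xᵢ − x̄)³ = -2244.2449 ⇒ m₃ = -2244.2449/7 = -320.60641
m₂^(3/2) = 34.24490^(1.5) = 200.39820
g_1 = m₃ / m₂^(3/2) = -320.60641 / 200.39820 ≈ -1.600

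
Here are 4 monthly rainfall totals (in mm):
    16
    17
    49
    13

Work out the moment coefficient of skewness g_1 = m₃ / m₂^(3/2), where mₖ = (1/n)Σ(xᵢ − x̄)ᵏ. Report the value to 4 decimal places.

1.1193

x̄ = (16 + 17 + 49 + 13) / 4 = 23.7500
deviations (xᵢ − x̄): -7.7500, -6.7500, 25.2500, -10.7500
Σ(xᵢ − x̄)² = 858.7500 ⇒ m₂ = 858.7500/4 = 214.68750
Σ(xᵢ − x̄)³ = 14083.1250 ⇒ m₃ = 14083.1250/4 = 3520.78125
m₂^(3/2) = 214.68750^(1.5) = 3145.64811
g_1 = m₃ / m₂^(3/2) = 3520.78125 / 3145.64811 ≈ 1.1193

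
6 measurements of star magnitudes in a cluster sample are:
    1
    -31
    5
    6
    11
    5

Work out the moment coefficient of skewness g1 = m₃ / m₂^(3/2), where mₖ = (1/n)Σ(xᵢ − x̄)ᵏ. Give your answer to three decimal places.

-1.611

x̄ = (1 - 31 + 5 + 6 + 11 + 5) / 6 = -0.5000
deviations (xᵢ − x̄): 1.5000, -30.5000, 5.5000, 6.5000, 11.5000, 5.5000
Σ(xᵢ − x̄)² = 1167.5000 ⇒ m₂ = 1167.5000/6 = 194.58333
Σ(xᵢ − x̄)³ = -26241.0000 ⇒ m₃ = -26241.0000/6 = -4373.50000
m₂^(3/2) = 194.58333^(1.5) = 2714.30382
g1 = m₃ / m₂^(3/2) = -4373.50000 / 2714.30382 ≈ -1.611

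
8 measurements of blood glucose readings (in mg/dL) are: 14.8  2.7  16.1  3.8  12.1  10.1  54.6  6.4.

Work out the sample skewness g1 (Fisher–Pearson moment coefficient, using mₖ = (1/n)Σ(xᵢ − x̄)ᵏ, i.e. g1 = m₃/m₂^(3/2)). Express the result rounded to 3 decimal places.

x̄ = (14.8 + 2.7 + 16.1 + 3.8 + 12.1 + 10.1 + 54.6 + 6.4) / 8 = 15.0750
deviations (xᵢ − x̄): -0.2750, -12.3750, 1.0250, -11.2750, -2.9750, -4.9750, 39.5250, -8.6750
Σ(xᵢ − x̄)² = 1952.4750 ⇒ m₂ = 1952.4750/8 = 244.05938
Σ(xᵢ − x̄)³ = 57617.2597 ⇒ m₃ = 57617.2597/8 = 7202.15747
m₂^(3/2) = 244.05938^(1.5) = 3812.79313
g1 = m₃ / m₂^(3/2) = 7202.15747 / 3812.79313 ≈ 1.889

1.889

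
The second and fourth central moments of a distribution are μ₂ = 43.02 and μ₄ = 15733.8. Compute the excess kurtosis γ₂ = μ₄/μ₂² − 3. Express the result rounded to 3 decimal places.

5.501

μ₂² = 43.02² = 1850.72040
μ₄/μ₂² = 15733.8 / 1850.72040 = 8.50145
γ₂ = 8.50145 − 3 ≈ 5.501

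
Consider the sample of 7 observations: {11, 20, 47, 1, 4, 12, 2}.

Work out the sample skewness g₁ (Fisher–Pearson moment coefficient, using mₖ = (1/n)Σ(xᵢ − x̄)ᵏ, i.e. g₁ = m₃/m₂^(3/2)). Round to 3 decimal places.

1.380

x̄ = (11 + 20 + 47 + 1 + 4 + 12 + 2) / 7 = 13.8571
deviations (xᵢ − x̄): -2.8571, 6.1429, 33.1429, -12.8571, -9.8571, -1.8571, -11.8571
Σ(xᵢ − x̄)² = 1550.8571 ⇒ m₂ = 1550.8571/7 = 221.55102
Σ(xᵢ − x̄)³ = 31857.6735 ⇒ m₃ = 31857.6735/7 = 4551.09621
m₂^(3/2) = 221.55102^(1.5) = 3297.69611
g₁ = m₃ / m₂^(3/2) = 4551.09621 / 3297.69611 ≈ 1.380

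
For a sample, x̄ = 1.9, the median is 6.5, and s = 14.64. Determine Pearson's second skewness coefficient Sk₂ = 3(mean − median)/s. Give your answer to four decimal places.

Sk₂ = 3(1.9 − 6.5) / 14.64 = 3 × -4.6000 / 14.64
    = -13.8000 / 14.64 ≈ -0.9426

-0.9426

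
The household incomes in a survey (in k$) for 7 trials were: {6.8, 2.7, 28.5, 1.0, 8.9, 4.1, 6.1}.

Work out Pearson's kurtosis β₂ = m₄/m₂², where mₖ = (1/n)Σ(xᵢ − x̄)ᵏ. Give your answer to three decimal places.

x̄ = 8.3000
Σ(xᵢ − x̄)² = 517.7800 ⇒ m₂ = 73.96857
Σ(xᵢ − x̄)⁴ = 170659.7026 ⇒ m₄ = 24379.95751
m₂² = 5471.34956
β₂ = m₄/m₂² = 24379.95751 / 5471.34956 ≈ 4.456

4.456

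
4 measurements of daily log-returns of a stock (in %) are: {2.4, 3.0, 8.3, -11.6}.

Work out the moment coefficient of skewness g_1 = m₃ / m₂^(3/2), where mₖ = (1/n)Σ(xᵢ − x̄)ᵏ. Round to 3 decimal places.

-0.807

x̄ = (2.4 + 3.0 + 8.3 - 11.6) / 4 = 0.5250
deviations (xᵢ − x̄): 1.8750, 2.4750, 7.7750, -12.1250
Σ(xᵢ − x̄)² = 217.1075 ⇒ m₂ = 217.1075/4 = 54.27688
Σ(xᵢ − x̄)³ = -1290.8081 ⇒ m₃ = -1290.8081/4 = -322.70203
m₂^(3/2) = 54.27688^(1.5) = 399.87316
g_1 = m₃ / m₂^(3/2) = -322.70203 / 399.87316 ≈ -0.807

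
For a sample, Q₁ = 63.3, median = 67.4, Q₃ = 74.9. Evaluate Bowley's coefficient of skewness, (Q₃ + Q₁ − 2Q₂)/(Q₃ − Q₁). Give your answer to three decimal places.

numerator: Q₃ + Q₁ − 2Q₂ = 74.9 + 63.3 − 2×67.4 = 3.4000
denominator: Q₃ − Q₁ = 74.9 − 63.3 = 11.6000
Bowley skewness = 3.4000 / 11.6000 ≈ 0.293

0.293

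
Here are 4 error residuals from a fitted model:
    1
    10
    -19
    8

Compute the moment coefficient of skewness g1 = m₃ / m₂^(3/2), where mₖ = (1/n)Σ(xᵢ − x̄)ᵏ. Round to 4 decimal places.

x̄ = (1 + 10 - 19 + 8) / 4 = 0.0000
deviations (xᵢ − x̄): 1.0000, 10.0000, -19.0000, 8.0000
Σ(xᵢ − x̄)² = 526.0000 ⇒ m₂ = 526.0000/4 = 131.50000
Σ(xᵢ − x̄)³ = -5346.0000 ⇒ m₃ = -5346.0000/4 = -1336.50000
m₂^(3/2) = 131.50000^(1.5) = 1507.95586
g1 = m₃ / m₂^(3/2) = -1336.50000 / 1507.95586 ≈ -0.8863

-0.8863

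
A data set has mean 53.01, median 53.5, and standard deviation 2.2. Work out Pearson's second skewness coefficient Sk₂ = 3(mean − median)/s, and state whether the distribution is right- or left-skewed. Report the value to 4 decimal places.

-0.6682, left-skewed

Sk₂ = 3(53.01 − 53.5) / 2.2 = 3 × -0.4900 / 2.2
    = -1.4700 / 2.2 ≈ -0.6682
Sk₂ < 0 ⇒ mean < median ⇒ left-skewed (negative skew).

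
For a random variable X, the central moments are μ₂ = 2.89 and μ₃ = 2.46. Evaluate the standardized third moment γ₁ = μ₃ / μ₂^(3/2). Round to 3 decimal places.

σ = √μ₂ = √2.89 = 1.70000
σ³ = μ₂^(3/2) = 4.91300
γ₁ = μ₃/σ³ = 2.46 / 4.91300 ≈ 0.501

0.501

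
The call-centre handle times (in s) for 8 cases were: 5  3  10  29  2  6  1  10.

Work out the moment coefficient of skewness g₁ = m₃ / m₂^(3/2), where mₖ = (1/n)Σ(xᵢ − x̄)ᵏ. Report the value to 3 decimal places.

x̄ = (5 + 3 + 10 + 29 + 2 + 6 + 1 + 10) / 8 = 8.2500
deviations (xᵢ − x̄): -3.2500, -5.2500, 1.7500, 20.7500, -6.2500, -2.2500, -7.2500, 1.7500
Σ(xᵢ − x̄)² = 571.5000 ⇒ m₂ = 571.5000/8 = 71.43750
Σ(xᵢ − x̄)³ = 8129.2500 ⇒ m₃ = 8129.2500/8 = 1016.15625
m₂^(3/2) = 71.43750^(1.5) = 603.79480
g₁ = m₃ / m₂^(3/2) = 1016.15625 / 603.79480 ≈ 1.683

1.683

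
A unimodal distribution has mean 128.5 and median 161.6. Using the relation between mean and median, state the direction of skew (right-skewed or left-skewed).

mean − median = 128.5 − 161.6 = -33.1
mean < median ⇒ the longer tail is on the left ⇒ left-skewed (negatively skewed).

left-skewed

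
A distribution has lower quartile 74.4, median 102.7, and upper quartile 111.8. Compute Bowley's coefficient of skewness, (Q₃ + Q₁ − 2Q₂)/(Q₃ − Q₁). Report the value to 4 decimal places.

-0.5134

numerator: Q₃ + Q₁ − 2Q₂ = 111.8 + 74.4 − 2×102.7 = -19.2000
denominator: Q₃ − Q₁ = 111.8 − 74.4 = 37.4000
Bowley skewness = -19.2000 / 37.4000 ≈ -0.5134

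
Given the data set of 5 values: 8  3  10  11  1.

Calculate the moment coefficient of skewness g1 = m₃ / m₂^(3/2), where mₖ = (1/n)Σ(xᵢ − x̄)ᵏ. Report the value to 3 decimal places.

x̄ = (8 + 3 + 10 + 11 + 1) / 5 = 6.6000
deviations (xᵢ − x̄): 1.4000, -3.6000, 3.4000, 4.4000, -5.6000
Σ(xᵢ − x̄)² = 77.2000 ⇒ m₂ = 77.2000/5 = 15.44000
Σ(xᵢ − x̄)³ = -95.0400 ⇒ m₃ = -95.0400/5 = -19.00800
m₂^(3/2) = 15.44000^(1.5) = 60.66957
g1 = m₃ / m₂^(3/2) = -19.00800 / 60.66957 ≈ -0.313

-0.313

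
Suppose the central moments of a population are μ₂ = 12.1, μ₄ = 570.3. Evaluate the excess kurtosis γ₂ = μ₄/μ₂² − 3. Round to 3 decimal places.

0.895

μ₂² = 12.1² = 146.41000
μ₄/μ₂² = 570.3 / 146.41000 = 3.89523
γ₂ = 3.89523 − 3 ≈ 0.895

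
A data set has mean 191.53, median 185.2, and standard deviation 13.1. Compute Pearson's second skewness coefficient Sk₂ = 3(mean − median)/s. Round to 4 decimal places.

1.4496

Sk₂ = 3(191.53 − 185.2) / 13.1 = 3 × 6.3300 / 13.1
    = 18.9900 / 13.1 ≈ 1.4496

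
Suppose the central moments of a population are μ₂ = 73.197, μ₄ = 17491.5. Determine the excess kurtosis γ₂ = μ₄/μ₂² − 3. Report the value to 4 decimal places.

μ₂² = 73.197² = 5357.80081
μ₄/μ₂² = 17491.5 / 5357.80081 = 3.26468
γ₂ = 3.26468 − 3 ≈ 0.2647

0.2647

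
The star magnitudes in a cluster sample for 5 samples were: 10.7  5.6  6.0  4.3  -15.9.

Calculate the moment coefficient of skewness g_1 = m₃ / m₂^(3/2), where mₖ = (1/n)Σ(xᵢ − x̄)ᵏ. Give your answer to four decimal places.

-1.2865

x̄ = (10.7 + 5.6 + 6.0 + 4.3 - 15.9) / 5 = 2.1400
deviations (xᵢ − x̄): 8.5600, 3.4600, 3.8600, 2.1600, -18.0400
Σ(xᵢ − x̄)² = 430.2520 ⇒ m₂ = 430.2520/5 = 86.05040
Σ(xᵢ − x̄)³ = -5134.7326 ⇒ m₃ = -5134.7326/5 = -1026.94651
m₂^(3/2) = 86.05040^(1.5) = 798.23238
g_1 = m₃ / m₂^(3/2) = -1026.94651 / 798.23238 ≈ -1.2865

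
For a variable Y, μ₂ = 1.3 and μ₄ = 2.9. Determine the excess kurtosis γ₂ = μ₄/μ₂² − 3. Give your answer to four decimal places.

-1.2840

μ₂² = 1.3² = 1.69000
μ₄/μ₂² = 2.9 / 1.69000 = 1.71598
γ₂ = 1.71598 − 3 ≈ -1.2840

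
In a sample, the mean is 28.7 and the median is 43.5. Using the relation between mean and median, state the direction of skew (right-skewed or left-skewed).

mean − median = 28.7 − 43.5 = -14.8
mean < median ⇒ the longer tail is on the left ⇒ left-skewed (negatively skewed).

left-skewed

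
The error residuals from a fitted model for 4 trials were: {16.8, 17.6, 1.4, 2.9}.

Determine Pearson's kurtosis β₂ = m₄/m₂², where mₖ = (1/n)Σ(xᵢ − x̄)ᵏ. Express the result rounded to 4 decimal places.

1.0252

x̄ = 9.6750
Σ(xᵢ − x̄)² = 227.9475 ⇒ m₂ = 56.98688
Σ(xᵢ − x̄)⁴ = 13317.4738 ⇒ m₄ = 3329.36845
m₂² = 3247.50392
β₂ = m₄/m₂² = 3329.36845 / 3247.50392 ≈ 1.0252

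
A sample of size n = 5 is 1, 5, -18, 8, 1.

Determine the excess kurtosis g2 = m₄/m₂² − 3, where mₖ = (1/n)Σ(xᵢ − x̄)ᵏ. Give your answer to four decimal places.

-0.1262

x̄ = -0.6000
Σ(xᵢ − x̄)² = 413.2000 ⇒ m₂ = 82.64000
Σ(xᵢ − x̄)⁴ = 98130.2560 ⇒ m₄ = 19626.05120
m₂² = 6829.36960
g2 = m₄/m₂² − 3 = 2.87377 − 3 ≈ -0.1262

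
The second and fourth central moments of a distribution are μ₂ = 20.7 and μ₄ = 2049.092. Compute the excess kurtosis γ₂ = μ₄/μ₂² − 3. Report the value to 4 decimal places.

1.7821

μ₂² = 20.7² = 428.49000
μ₄/μ₂² = 2049.092 / 428.49000 = 4.78212
γ₂ = 4.78212 − 3 ≈ 1.7821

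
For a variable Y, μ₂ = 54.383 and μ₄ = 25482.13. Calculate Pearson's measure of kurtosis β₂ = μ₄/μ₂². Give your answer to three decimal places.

8.616

μ₂² = 54.383² = 2957.51069
μ₄/μ₂² = 25482.13 / 2957.51069 = 8.61607
β₂ ≈ 8.616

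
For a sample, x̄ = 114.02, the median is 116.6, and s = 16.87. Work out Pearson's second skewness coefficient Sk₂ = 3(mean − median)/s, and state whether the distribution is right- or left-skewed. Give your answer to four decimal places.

-0.4588, left-skewed

Sk₂ = 3(114.02 − 116.6) / 16.87 = 3 × -2.5800 / 16.87
    = -7.7400 / 16.87 ≈ -0.4588
Sk₂ < 0 ⇒ mean < median ⇒ left-skewed (negative skew).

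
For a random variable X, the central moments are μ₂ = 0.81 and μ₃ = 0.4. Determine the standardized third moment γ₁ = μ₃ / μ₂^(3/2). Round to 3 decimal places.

σ = √μ₂ = √0.81 = 0.90000
σ³ = μ₂^(3/2) = 0.72900
γ₁ = μ₃/σ³ = 0.4 / 0.72900 ≈ 0.549

0.549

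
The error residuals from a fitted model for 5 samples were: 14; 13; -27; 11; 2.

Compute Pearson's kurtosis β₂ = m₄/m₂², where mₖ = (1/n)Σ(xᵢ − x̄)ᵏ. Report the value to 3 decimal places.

2.852

x̄ = 2.6000
Σ(xᵢ − x̄)² = 1185.2000 ⇒ m₂ = 237.04000
Σ(xᵢ − x̄)⁴ = 801223.3760 ⇒ m₄ = 160244.67520
m₂² = 56187.96160
β₂ = m₄/m₂² = 160244.67520 / 56187.96160 ≈ 2.852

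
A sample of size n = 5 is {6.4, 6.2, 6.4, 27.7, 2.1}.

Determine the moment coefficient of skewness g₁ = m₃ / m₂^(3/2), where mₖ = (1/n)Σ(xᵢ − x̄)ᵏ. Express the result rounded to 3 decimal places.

x̄ = (6.4 + 6.2 + 6.4 + 27.7 + 2.1) / 5 = 9.7600
deviations (xᵢ − x̄): -3.3600, -3.5600, -3.3600, 17.9400, -7.6600
Σ(xᵢ − x̄)² = 415.7720 ⇒ m₂ = 415.7720/5 = 83.15440
Σ(xᵢ − x̄)³ = 5203.4350 ⇒ m₃ = 5203.4350/5 = 1040.68699
m₂^(3/2) = 83.15440^(1.5) = 758.27694
g₁ = m₃ / m₂^(3/2) = 1040.68699 / 758.27694 ≈ 1.372

1.372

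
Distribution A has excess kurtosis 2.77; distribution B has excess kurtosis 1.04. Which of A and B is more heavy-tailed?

A

Higher excess kurtosis ⇒ heavier tails relative to the normal distribution.
2.77 vs 1.04: the larger is 2.77, so A has heavier tails.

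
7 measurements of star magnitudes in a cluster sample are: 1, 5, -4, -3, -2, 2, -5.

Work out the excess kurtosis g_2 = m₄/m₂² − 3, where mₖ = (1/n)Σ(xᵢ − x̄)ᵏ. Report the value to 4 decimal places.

x̄ = -0.8571
Σ(xᵢ − x̄)² = 78.8571 ⇒ m₂ = 11.26531
Σ(xᵢ − x̄)⁴ = 1670.3790 ⇒ m₄ = 238.62557
m₂² = 126.90712
g_2 = m₄/m₂² − 3 = 1.88032 − 3 ≈ -1.1197

-1.1197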